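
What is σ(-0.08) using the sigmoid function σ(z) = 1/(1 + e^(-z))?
0.48

sigmoid(-0.08) = 1/(1 + e^(0.08)) = 1/(1 + 1.083) = 0.48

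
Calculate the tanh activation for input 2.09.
0.9699

tanh(2.09) = (e^(2.09) - e^(-2.09))/(e^(2.09) + e^(-2.09)) = 0.9699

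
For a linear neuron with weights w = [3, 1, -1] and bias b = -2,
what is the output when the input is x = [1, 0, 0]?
y = 1

y = (3)(1) + (1)(0) + (-1)(0) + -2 = 1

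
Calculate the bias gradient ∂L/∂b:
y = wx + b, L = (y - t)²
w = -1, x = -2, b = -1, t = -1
∂L/∂b = 4

y = wx + b = (-1)(-2) + -1 = 1
∂L/∂y = 2(y - t) = 2(1 - -1) = 4
∂y/∂b = 1
∂L/∂b = ∂L/∂y · ∂y/∂b = 4 × 1 = 4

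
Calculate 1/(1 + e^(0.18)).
0.4551

sigmoid(-0.18) = 1/(1 + e^(0.18)) = 1/(1 + 1.197) = 0.4551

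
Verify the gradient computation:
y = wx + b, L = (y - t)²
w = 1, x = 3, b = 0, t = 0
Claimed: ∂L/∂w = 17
Incorrect

y = (1)(3) + 0 = 3
∂L/∂y = 2(y - t) = 2(3 - 0) = 6
∂y/∂w = x = 3
∂L/∂w = 6 × 3 = 18

Claimed value: 17
Incorrect: The correct gradient is 18.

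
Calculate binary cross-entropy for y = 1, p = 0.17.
L = 1.772

L = -1·log(0.17) - 0·log(0.83) = -log(0.17) = 1.772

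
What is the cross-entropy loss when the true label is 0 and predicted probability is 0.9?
L = 2.303

L = -0·log(0.9) - 1·log(0.1) = -log(0.1) = 2.303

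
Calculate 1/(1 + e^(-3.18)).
0.9601

sigmoid(3.18) = 1/(1 + e^(-3.18)) = 1/(1 + 0.04159) = 0.9601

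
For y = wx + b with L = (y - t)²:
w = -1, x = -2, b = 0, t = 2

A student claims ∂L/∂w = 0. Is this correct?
Correct

y = (-1)(-2) + 0 = 2
∂L/∂y = 2(y - t) = 2(2 - 2) = 0
∂y/∂w = x = -2
∂L/∂w = 0 × -2 = 0

Claimed value: 0
Correct: The correct gradient is 0.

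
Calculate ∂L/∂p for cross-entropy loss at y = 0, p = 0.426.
∂L/∂p = 1.742

∂L/∂p = -y/p + (1-y)/(1-p) = 0 + 1/0.574 = 1.742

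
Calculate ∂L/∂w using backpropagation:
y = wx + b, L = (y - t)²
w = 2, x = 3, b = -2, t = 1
∂L/∂w = 18

y = wx + b = (2)(3) + -2 = 4
∂L/∂y = 2(y - t) = 2(4 - 1) = 6
∂y/∂w = x = 3
∂L/∂w = ∂L/∂y · ∂y/∂w = 6 × 3 = 18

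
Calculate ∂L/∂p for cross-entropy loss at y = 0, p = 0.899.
∂L/∂p = 9.901

∂L/∂p = -y/p + (1-y)/(1-p) = 0 + 1/0.101 = 9.901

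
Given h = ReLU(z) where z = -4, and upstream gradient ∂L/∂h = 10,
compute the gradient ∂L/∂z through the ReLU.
∂L/∂z = 0

h = ReLU(-4) = 0
Since z < 0: ∂h/∂z = 0
∂L/∂z = ∂L/∂h · ∂h/∂z = 10 × 0 = 0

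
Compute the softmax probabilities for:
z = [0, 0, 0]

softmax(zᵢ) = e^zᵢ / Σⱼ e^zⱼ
p = [0.3333, 0.3333, 0.3333]

exp(z) = [1, 1, 1]
Sum = 3
p = [0.3333, 0.3333, 0.3333]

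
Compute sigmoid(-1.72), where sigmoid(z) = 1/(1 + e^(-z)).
0.1519

sigmoid(-1.72) = 1/(1 + e^(1.72)) = 1/(1 + 5.585) = 0.1519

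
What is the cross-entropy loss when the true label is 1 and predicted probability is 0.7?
L = 0.3567

L = -1·log(0.7) - 0·log(0.3) = -log(0.7) = 0.3567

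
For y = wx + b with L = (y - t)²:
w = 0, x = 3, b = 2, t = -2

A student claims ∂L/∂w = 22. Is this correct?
Incorrect

y = (0)(3) + 2 = 2
∂L/∂y = 2(y - t) = 2(2 - -2) = 8
∂y/∂w = x = 3
∂L/∂w = 8 × 3 = 24

Claimed value: 22
Incorrect: The correct gradient is 24.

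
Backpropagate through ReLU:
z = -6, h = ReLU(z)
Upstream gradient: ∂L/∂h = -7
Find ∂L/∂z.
∂L/∂z = 0

h = ReLU(-6) = 0
Since z < 0: ∂h/∂z = 0
∂L/∂z = ∂L/∂h · ∂h/∂z = -7 × 0 = 0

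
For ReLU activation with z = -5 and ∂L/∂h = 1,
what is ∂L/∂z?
∂L/∂z = 0

h = ReLU(-5) = 0
Since z < 0: ∂h/∂z = 0
∂L/∂z = ∂L/∂h · ∂h/∂z = 1 × 0 = 0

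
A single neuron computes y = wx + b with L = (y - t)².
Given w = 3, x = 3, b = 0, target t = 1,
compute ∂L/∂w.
∂L/∂w = 48

y = wx + b = (3)(3) + 0 = 9
∂L/∂y = 2(y - t) = 2(9 - 1) = 16
∂y/∂w = x = 3
∂L/∂w = ∂L/∂y · ∂y/∂w = 16 × 3 = 48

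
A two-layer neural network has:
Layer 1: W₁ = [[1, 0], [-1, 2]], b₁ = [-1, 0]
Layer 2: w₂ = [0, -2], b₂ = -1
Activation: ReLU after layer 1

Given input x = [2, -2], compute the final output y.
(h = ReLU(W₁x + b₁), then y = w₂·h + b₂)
y = -1

Layer 1 pre-activation: z₁ = [1, -6]
After ReLU: h = [1, 0]
Layer 2 output: y = 0×1 + -2×0 + -1 = -1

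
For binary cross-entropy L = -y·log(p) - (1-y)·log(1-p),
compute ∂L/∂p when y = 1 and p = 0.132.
∂L/∂p = -7.576

∂L/∂p = -y/p + (1-y)/(1-p) = -1/0.132 + 0 = -7.576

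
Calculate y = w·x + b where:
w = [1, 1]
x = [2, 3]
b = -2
y = 3

y = (1)(2) + (1)(3) + -2 = 3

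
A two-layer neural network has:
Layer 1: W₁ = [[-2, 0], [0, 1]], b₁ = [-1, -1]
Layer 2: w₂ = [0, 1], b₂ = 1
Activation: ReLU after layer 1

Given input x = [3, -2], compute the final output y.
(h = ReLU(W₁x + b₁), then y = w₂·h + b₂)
y = 1

Layer 1 pre-activation: z₁ = [-7, -3]
After ReLU: h = [0, 0]
Layer 2 output: y = 0×0 + 1×0 + 1 = 1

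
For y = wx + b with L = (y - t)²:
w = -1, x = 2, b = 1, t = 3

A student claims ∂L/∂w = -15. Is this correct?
Incorrect

y = (-1)(2) + 1 = -1
∂L/∂y = 2(y - t) = 2(-1 - 3) = -8
∂y/∂w = x = 2
∂L/∂w = -8 × 2 = -16

Claimed value: -15
Incorrect: The correct gradient is -16.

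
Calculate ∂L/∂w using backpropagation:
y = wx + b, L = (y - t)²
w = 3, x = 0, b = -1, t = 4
∂L/∂w = 0

y = wx + b = (3)(0) + -1 = -1
∂L/∂y = 2(y - t) = 2(-1 - 4) = -10
∂y/∂w = x = 0
∂L/∂w = ∂L/∂y · ∂y/∂w = -10 × 0 = 0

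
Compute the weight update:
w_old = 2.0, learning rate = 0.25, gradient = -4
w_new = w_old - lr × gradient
w_new = 3

w_new = w - η·∂L/∂w = 2.0 - 0.25×(-4) = 2.0 - (-1) = 3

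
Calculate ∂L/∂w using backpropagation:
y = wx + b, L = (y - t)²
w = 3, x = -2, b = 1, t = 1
∂L/∂w = 24

y = wx + b = (3)(-2) + 1 = -5
∂L/∂y = 2(y - t) = 2(-5 - 1) = -12
∂y/∂w = x = -2
∂L/∂w = ∂L/∂y · ∂y/∂w = -12 × -2 = 24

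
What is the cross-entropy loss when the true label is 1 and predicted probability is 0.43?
L = 0.844

L = -1·log(0.43) - 0·log(0.57) = -log(0.43) = 0.844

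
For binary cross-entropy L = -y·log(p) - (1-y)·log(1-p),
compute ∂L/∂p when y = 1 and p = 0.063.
∂L/∂p = -15.87

∂L/∂p = -y/p + (1-y)/(1-p) = -1/0.063 + 0 = -15.87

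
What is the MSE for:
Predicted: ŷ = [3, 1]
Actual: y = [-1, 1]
MSE = 8

MSE = (1/2)((3--1)² + (1-1)²) = (1/2)(16 + 0) = 8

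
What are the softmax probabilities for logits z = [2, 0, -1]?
p = [0.8438, 0.1142, 0.042]

exp(z) = [7.389, 1, 0.3679]
Sum = 8.757
p = [0.8438, 0.1142, 0.042]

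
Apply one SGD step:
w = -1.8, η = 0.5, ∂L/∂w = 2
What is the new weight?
w_new = -2.8

w_new = w - η·∂L/∂w = -1.8 - 0.5×(2) = -1.8 - (1) = -2.8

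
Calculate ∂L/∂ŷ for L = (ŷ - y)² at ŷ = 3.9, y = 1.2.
∂L/∂ŷ = 5.4

∂L/∂ŷ = 2(ŷ - y) = 2(3.9 - 1.2) = 2(2.7) = 5.4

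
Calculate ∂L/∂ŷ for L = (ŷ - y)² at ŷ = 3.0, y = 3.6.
∂L/∂ŷ = -1.2

∂L/∂ŷ = 2(ŷ - y) = 2(3.0 - 3.6) = 2(-0.6) = -1.2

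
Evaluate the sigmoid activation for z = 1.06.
0.7427

sigmoid(1.06) = 1/(1 + e^(-1.06)) = 1/(1 + 0.3465) = 0.7427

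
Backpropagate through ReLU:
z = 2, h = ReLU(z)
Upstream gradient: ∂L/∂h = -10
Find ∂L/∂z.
∂L/∂z = -10

h = ReLU(2) = 2
Since z > 0: ∂h/∂z = 1
∂L/∂z = ∂L/∂h · ∂h/∂z = -10 × 1 = -10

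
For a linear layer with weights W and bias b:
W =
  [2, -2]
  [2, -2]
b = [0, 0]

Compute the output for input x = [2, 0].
y = [4, 4]

Wx = [2×2 + -2×0, 2×2 + -2×0]
   = [4, 4]
y = Wx + b = [4 + 0, 4 + 0] = [4, 4]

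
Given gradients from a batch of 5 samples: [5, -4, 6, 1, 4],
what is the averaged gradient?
Average gradient = 2.4

Average = (1/5)(5 + -4 + 6 + 1 + 4) = 12/5 = 2.4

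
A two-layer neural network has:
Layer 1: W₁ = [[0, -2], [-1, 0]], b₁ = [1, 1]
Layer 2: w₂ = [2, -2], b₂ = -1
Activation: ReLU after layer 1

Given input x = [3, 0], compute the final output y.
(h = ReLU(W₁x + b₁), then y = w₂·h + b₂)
y = 1

Layer 1 pre-activation: z₁ = [1, -2]
After ReLU: h = [1, 0]
Layer 2 output: y = 2×1 + -2×0 + -1 = 1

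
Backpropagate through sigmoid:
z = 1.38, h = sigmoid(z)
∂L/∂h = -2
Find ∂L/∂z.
∂L/∂z = -0.3212

σ(1.38) = 0.799
σ'(1.38) = σ(1.38)(1 - σ(1.38)) = 0.799 × 0.201 = 0.1606
∂L/∂z = ∂L/∂h · σ'(z) = -2 × 0.1606 = -0.3212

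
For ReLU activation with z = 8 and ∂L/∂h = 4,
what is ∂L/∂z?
∂L/∂z = 4

h = ReLU(8) = 8
Since z > 0: ∂h/∂z = 1
∂L/∂z = ∂L/∂h · ∂h/∂z = 4 × 1 = 4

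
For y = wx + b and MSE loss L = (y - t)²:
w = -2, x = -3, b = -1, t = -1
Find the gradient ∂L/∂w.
∂L/∂w = -36

y = wx + b = (-2)(-3) + -1 = 5
∂L/∂y = 2(y - t) = 2(5 - -1) = 12
∂y/∂w = x = -3
∂L/∂w = ∂L/∂y · ∂y/∂w = 12 × -3 = -36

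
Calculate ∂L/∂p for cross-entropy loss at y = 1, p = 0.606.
∂L/∂p = -1.65

∂L/∂p = -y/p + (1-y)/(1-p) = -1/0.606 + 0 = -1.65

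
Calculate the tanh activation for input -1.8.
-0.9468

tanh(-1.8) = (e^(-1.8) - e^(1.8))/(e^(-1.8) + e^(1.8)) = -0.9468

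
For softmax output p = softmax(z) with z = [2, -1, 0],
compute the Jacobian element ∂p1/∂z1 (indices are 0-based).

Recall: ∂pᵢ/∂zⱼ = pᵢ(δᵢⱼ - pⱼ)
∂p1/∂z1 = 0.04025

p = softmax(z) = [0.8438, 0.04201, 0.1142]
p1 = 0.04201

∂p1/∂z1 = p1(1 - p1) = 0.04201 × (1 - 0.04201) = 0.04025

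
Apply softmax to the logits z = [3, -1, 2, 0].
p = [0.6964, 0.0128, 0.2562, 0.0347]

exp(z) = [20.09, 0.3679, 7.389, 1]
Sum = 28.84
p = [0.6964, 0.0128, 0.2562, 0.0347]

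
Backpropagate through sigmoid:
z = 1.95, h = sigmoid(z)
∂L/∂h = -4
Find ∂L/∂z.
∂L/∂z = -0.4362

σ(1.95) = 0.8754
σ'(1.95) = σ(1.95)(1 - σ(1.95)) = 0.8754 × 0.1246 = 0.109
∂L/∂z = ∂L/∂h · σ'(z) = -4 × 0.109 = -0.4362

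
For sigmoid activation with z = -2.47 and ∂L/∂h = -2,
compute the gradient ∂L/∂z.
∂L/∂z = -0.1438

σ(-2.47) = 0.07799
σ'(-2.47) = σ(-2.47)(1 - σ(-2.47)) = 0.07799 × 0.922 = 0.07191
∂L/∂z = ∂L/∂h · σ'(z) = -2 × 0.07191 = -0.1438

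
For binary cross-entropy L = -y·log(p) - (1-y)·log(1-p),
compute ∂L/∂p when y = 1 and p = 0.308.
∂L/∂p = -3.247

∂L/∂p = -y/p + (1-y)/(1-p) = -1/0.308 + 0 = -3.247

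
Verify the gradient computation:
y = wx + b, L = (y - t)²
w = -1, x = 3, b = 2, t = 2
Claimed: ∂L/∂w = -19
Incorrect

y = (-1)(3) + 2 = -1
∂L/∂y = 2(y - t) = 2(-1 - 2) = -6
∂y/∂w = x = 3
∂L/∂w = -6 × 3 = -18

Claimed value: -19
Incorrect: The correct gradient is -18.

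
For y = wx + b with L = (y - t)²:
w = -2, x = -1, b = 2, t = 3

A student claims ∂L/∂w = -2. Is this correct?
Correct

y = (-2)(-1) + 2 = 4
∂L/∂y = 2(y - t) = 2(4 - 3) = 2
∂y/∂w = x = -1
∂L/∂w = 2 × -1 = -2

Claimed value: -2
Correct: The correct gradient is -2.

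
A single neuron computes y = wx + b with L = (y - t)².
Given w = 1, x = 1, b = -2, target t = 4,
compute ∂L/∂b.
∂L/∂b = -10

y = wx + b = (1)(1) + -2 = -1
∂L/∂y = 2(y - t) = 2(-1 - 4) = -10
∂y/∂b = 1
∂L/∂b = ∂L/∂y · ∂y/∂b = -10 × 1 = -10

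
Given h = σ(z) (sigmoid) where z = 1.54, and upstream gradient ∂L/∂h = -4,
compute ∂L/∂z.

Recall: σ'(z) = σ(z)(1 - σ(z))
∂L/∂z = -0.5815

σ(1.54) = 0.8235
σ'(1.54) = σ(1.54)(1 - σ(1.54)) = 0.8235 × 0.1765 = 0.1454
∂L/∂z = ∂L/∂h · σ'(z) = -4 × 0.1454 = -0.5815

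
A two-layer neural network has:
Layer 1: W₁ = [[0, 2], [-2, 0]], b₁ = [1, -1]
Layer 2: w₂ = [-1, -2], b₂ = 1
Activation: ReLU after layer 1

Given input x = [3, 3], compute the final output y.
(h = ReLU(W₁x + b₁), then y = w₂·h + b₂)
y = -6

Layer 1 pre-activation: z₁ = [7, -7]
After ReLU: h = [7, 0]
Layer 2 output: y = -1×7 + -2×0 + 1 = -6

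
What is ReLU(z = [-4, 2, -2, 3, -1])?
h = [0, 2, 0, 3, 0]

ReLU applied element-wise: max(0,-4)=0, max(0,2)=2, max(0,-2)=0, max(0,3)=3, max(0,-1)=0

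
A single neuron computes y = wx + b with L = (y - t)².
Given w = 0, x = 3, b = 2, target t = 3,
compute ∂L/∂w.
∂L/∂w = -6

y = wx + b = (0)(3) + 2 = 2
∂L/∂y = 2(y - t) = 2(2 - 3) = -2
∂y/∂w = x = 3
∂L/∂w = ∂L/∂y · ∂y/∂w = -2 × 3 = -6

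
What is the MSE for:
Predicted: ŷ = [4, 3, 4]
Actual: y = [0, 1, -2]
MSE = 18.67

MSE = (1/3)((4-0)² + (3-1)² + (4--2)²) = (1/3)(16 + 4 + 36) = 18.67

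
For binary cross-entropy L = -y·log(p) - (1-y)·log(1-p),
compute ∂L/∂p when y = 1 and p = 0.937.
∂L/∂p = -1.067

∂L/∂p = -y/p + (1-y)/(1-p) = -1/0.937 + 0 = -1.067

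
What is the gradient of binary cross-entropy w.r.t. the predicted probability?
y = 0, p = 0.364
∂L/∂p = 1.572

∂L/∂p = -y/p + (1-y)/(1-p) = 0 + 1/0.636 = 1.572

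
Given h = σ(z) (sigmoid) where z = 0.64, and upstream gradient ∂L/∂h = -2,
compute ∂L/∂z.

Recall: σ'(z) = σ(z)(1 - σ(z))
∂L/∂z = -0.4521

σ(0.64) = 0.6548
σ'(0.64) = σ(0.64)(1 - σ(0.64)) = 0.6548 × 0.3452 = 0.2261
∂L/∂z = ∂L/∂h · σ'(z) = -2 × 0.2261 = -0.4521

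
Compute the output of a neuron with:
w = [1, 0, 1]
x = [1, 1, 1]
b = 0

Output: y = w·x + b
y = 2

y = (1)(1) + (0)(1) + (1)(1) + 0 = 2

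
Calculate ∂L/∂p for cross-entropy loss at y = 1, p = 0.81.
∂L/∂p = -1.235

∂L/∂p = -y/p + (1-y)/(1-p) = -1/0.81 + 0 = -1.235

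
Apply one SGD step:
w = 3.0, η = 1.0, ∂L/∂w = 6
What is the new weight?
w_new = -3

w_new = w - η·∂L/∂w = 3.0 - 1.0×(6) = 3.0 - (6) = -3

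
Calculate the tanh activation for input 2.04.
0.9667

tanh(2.04) = (e^(2.04) - e^(-2.04))/(e^(2.04) + e^(-2.04)) = 0.9667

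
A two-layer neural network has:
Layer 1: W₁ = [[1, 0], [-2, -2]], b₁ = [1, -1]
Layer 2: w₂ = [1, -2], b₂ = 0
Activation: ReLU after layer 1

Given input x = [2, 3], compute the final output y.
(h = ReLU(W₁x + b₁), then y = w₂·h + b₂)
y = 3

Layer 1 pre-activation: z₁ = [3, -11]
After ReLU: h = [3, 0]
Layer 2 output: y = 1×3 + -2×0 + 0 = 3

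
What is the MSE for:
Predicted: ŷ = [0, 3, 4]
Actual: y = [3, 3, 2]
MSE = 4.333

MSE = (1/3)((0-3)² + (3-3)² + (4-2)²) = (1/3)(9 + 0 + 4) = 4.333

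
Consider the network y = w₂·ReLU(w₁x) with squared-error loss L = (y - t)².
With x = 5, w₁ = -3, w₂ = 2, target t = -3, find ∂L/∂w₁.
∂L/∂w₁ = 0

Forward pass:
z = w₁x = -3×5 = -15
h = ReLU(-15) = 0
y = w₂h = 2×0 = 0

Backward pass:
∂L/∂y = 2(y - t) = 2(0 - -3) = 6
∂y/∂h = w₂ = 2
∂h/∂z = 0 (ReLU derivative)
∂z/∂w₁ = x = 5

∂L/∂w₁ = 6 × 2 × 0 × 5 = 0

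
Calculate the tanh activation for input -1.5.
-0.9051

tanh(-1.5) = (e^(-1.5) - e^(1.5))/(e^(-1.5) + e^(1.5)) = -0.9051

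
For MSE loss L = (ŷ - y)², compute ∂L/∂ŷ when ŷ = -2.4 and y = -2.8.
∂L/∂ŷ = 0.8

∂L/∂ŷ = 2(ŷ - y) = 2(-2.4 - -2.8) = 2(0.4) = 0.8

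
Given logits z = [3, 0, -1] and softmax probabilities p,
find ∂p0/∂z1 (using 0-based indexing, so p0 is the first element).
∂p0/∂z1 = -0.04364

p = softmax(z) = [0.9362, 0.04661, 0.01715]
p0 = 0.9362, p1 = 0.04661

∂p0/∂z1 = -p0 × p1 = -0.9362 × 0.04661 = -0.04364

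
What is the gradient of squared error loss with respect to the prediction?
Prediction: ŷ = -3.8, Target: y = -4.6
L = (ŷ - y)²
∂L/∂ŷ = 1.6

∂L/∂ŷ = 2(ŷ - y) = 2(-3.8 - -4.6) = 2(0.8) = 1.6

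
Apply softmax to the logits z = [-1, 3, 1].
p = [0.0159, 0.8668, 0.1173]

exp(z) = [0.3679, 20.09, 2.718]
Sum = 23.17
p = [0.0159, 0.8668, 0.1173]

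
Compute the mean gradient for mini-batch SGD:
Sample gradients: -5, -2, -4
Average gradient = -3.667

Average = (1/3)(-5 + -2 + -4) = -11/3 = -3.667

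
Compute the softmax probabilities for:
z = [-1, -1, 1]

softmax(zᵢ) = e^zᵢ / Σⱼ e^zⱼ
p = [0.1065, 0.1065, 0.787]

exp(z) = [0.3679, 0.3679, 2.718]
Sum = 3.454
p = [0.1065, 0.1065, 0.787]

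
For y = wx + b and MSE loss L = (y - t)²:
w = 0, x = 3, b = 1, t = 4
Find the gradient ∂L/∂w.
∂L/∂w = -18

y = wx + b = (0)(3) + 1 = 1
∂L/∂y = 2(y - t) = 2(1 - 4) = -6
∂y/∂w = x = 3
∂L/∂w = ∂L/∂y · ∂y/∂w = -6 × 3 = -18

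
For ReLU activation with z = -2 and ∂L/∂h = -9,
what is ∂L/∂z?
∂L/∂z = 0

h = ReLU(-2) = 0
Since z < 0: ∂h/∂z = 0
∂L/∂z = ∂L/∂h · ∂h/∂z = -9 × 0 = 0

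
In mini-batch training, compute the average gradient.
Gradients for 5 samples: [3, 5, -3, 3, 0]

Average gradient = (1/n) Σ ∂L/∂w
Average gradient = 1.6

Average = (1/5)(3 + 5 + -3 + 3 + 0) = 8/5 = 1.6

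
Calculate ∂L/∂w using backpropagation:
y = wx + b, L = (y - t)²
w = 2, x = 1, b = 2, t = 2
∂L/∂w = 4

y = wx + b = (2)(1) + 2 = 4
∂L/∂y = 2(y - t) = 2(4 - 2) = 4
∂y/∂w = x = 1
∂L/∂w = ∂L/∂y · ∂y/∂w = 4 × 1 = 4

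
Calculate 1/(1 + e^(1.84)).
0.1371

sigmoid(-1.84) = 1/(1 + e^(1.84)) = 1/(1 + 6.297) = 0.1371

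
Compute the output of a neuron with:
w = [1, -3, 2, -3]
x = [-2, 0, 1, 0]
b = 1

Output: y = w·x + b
y = 1

y = (1)(-2) + (-3)(0) + (2)(1) + (-3)(0) + 1 = 1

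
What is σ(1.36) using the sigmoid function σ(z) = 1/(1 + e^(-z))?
0.7958

sigmoid(1.36) = 1/(1 + e^(-1.36)) = 1/(1 + 0.2567) = 0.7958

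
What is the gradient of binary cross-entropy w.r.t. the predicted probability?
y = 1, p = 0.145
∂L/∂p = -6.897

∂L/∂p = -y/p + (1-y)/(1-p) = -1/0.145 + 0 = -6.897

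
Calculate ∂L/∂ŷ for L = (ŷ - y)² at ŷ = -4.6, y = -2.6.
∂L/∂ŷ = -4.0

∂L/∂ŷ = 2(ŷ - y) = 2(-4.6 - -2.6) = 2(-2.0) = -4.0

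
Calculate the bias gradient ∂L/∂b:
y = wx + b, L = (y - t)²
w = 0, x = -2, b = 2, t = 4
∂L/∂b = -4

y = wx + b = (0)(-2) + 2 = 2
∂L/∂y = 2(y - t) = 2(2 - 4) = -4
∂y/∂b = 1
∂L/∂b = ∂L/∂y · ∂y/∂b = -4 × 1 = -4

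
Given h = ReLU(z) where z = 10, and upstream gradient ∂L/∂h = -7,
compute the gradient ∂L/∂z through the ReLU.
∂L/∂z = -7

h = ReLU(10) = 10
Since z > 0: ∂h/∂z = 1
∂L/∂z = ∂L/∂h · ∂h/∂z = -7 × 1 = -7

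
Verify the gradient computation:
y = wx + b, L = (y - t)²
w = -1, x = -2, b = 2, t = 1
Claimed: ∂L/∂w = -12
Correct

y = (-1)(-2) + 2 = 4
∂L/∂y = 2(y - t) = 2(4 - 1) = 6
∂y/∂w = x = -2
∂L/∂w = 6 × -2 = -12

Claimed value: -12
Correct: The correct gradient is -12.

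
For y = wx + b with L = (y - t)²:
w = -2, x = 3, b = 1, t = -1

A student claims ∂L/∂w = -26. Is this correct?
Incorrect

y = (-2)(3) + 1 = -5
∂L/∂y = 2(y - t) = 2(-5 - -1) = -8
∂y/∂w = x = 3
∂L/∂w = -8 × 3 = -24

Claimed value: -26
Incorrect: The correct gradient is -24.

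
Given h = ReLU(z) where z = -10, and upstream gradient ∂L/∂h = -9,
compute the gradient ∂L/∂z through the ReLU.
∂L/∂z = 0

h = ReLU(-10) = 0
Since z < 0: ∂h/∂z = 0
∂L/∂z = ∂L/∂h · ∂h/∂z = -9 × 0 = 0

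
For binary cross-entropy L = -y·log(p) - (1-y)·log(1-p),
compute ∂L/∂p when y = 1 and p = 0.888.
∂L/∂p = -1.126

∂L/∂p = -y/p + (1-y)/(1-p) = -1/0.888 + 0 = -1.126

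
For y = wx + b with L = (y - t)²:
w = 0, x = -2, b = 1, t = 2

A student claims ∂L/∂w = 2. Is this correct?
Incorrect

y = (0)(-2) + 1 = 1
∂L/∂y = 2(y - t) = 2(1 - 2) = -2
∂y/∂w = x = -2
∂L/∂w = -2 × -2 = 4

Claimed value: 2
Incorrect: The correct gradient is 4.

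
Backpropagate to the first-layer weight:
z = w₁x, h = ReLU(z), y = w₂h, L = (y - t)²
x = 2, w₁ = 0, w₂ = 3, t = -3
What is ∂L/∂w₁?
∂L/∂w₁ = 0

Forward pass:
z = w₁x = 0×2 = 0
h = ReLU(0) = 0
y = w₂h = 3×0 = 0

Backward pass:
∂L/∂y = 2(y - t) = 2(0 - -3) = 6
∂y/∂h = w₂ = 3
∂h/∂z = 0 (ReLU derivative)
∂z/∂w₁ = x = 2

∂L/∂w₁ = 6 × 3 × 0 × 2 = 0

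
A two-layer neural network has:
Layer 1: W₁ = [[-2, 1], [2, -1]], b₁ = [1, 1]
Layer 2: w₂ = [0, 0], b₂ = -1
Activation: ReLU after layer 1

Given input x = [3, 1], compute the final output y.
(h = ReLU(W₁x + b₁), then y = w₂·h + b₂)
y = -1

Layer 1 pre-activation: z₁ = [-4, 6]
After ReLU: h = [0, 6]
Layer 2 output: y = 0×0 + 0×6 + -1 = -1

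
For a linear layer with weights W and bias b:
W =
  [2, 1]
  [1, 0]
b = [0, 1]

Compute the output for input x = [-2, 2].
y = [-2, -1]

Wx = [2×-2 + 1×2, 1×-2 + 0×2]
   = [-2, -2]
y = Wx + b = [-2 + 0, -2 + 1] = [-2, -1]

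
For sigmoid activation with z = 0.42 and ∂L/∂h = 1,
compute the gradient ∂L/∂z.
∂L/∂z = 0.2393

σ(0.42) = 0.6035
σ'(0.42) = σ(0.42)(1 - σ(0.42)) = 0.6035 × 0.3965 = 0.2393
∂L/∂z = ∂L/∂h · σ'(z) = 1 × 0.2393 = 0.2393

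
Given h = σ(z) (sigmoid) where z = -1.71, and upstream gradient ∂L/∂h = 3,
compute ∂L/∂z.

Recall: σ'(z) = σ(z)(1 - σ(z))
∂L/∂z = 0.3891

σ(-1.71) = 0.1532
σ'(-1.71) = σ(-1.71)(1 - σ(-1.71)) = 0.1532 × 0.8468 = 0.1297
∂L/∂z = ∂L/∂h · σ'(z) = 3 × 0.1297 = 0.3891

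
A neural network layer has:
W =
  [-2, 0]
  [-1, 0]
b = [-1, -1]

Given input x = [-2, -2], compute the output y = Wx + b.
y = [3, 1]

Wx = [-2×-2 + 0×-2, -1×-2 + 0×-2]
   = [4, 2]
y = Wx + b = [4 + -1, 2 + -1] = [3, 1]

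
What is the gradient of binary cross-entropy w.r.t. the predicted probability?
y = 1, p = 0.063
∂L/∂p = -15.87

∂L/∂p = -y/p + (1-y)/(1-p) = -1/0.063 + 0 = -15.87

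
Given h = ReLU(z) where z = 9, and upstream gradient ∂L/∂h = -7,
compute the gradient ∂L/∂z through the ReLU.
∂L/∂z = -7

h = ReLU(9) = 9
Since z > 0: ∂h/∂z = 1
∂L/∂z = ∂L/∂h · ∂h/∂z = -7 × 1 = -7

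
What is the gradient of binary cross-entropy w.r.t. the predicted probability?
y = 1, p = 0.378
∂L/∂p = -2.646

∂L/∂p = -y/p + (1-y)/(1-p) = -1/0.378 + 0 = -2.646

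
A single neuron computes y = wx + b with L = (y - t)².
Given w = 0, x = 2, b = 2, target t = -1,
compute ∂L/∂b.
∂L/∂b = 6

y = wx + b = (0)(2) + 2 = 2
∂L/∂y = 2(y - t) = 2(2 - -1) = 6
∂y/∂b = 1
∂L/∂b = ∂L/∂y · ∂y/∂b = 6 × 1 = 6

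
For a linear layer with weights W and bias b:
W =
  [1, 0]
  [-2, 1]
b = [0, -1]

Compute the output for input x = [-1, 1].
y = [-1, 2]

Wx = [1×-1 + 0×1, -2×-1 + 1×1]
   = [-1, 3]
y = Wx + b = [-1 + 0, 3 + -1] = [-1, 2]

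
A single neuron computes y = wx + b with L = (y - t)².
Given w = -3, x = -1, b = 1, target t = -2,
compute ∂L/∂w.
∂L/∂w = -12

y = wx + b = (-3)(-1) + 1 = 4
∂L/∂y = 2(y - t) = 2(4 - -2) = 12
∂y/∂w = x = -1
∂L/∂w = ∂L/∂y · ∂y/∂w = 12 × -1 = -12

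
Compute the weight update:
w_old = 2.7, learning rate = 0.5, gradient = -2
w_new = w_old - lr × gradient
w_new = 3.7

w_new = w - η·∂L/∂w = 2.7 - 0.5×(-2) = 2.7 - (-1) = 3.7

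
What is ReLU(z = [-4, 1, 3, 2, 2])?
h = [0, 1, 3, 2, 2]

ReLU applied element-wise: max(0,-4)=0, max(0,1)=1, max(0,3)=3, max(0,2)=2, max(0,2)=2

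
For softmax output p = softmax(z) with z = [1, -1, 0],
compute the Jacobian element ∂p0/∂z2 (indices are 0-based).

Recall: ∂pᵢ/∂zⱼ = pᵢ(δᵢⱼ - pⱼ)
∂p0/∂z2 = -0.1628

p = softmax(z) = [0.6652, 0.09003, 0.2447]
p0 = 0.6652, p2 = 0.2447

∂p0/∂z2 = -p0 × p2 = -0.6652 × 0.2447 = -0.1628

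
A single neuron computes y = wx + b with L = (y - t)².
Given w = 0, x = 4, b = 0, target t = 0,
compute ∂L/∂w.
∂L/∂w = 0

y = wx + b = (0)(4) + 0 = 0
∂L/∂y = 2(y - t) = 2(0 - 0) = 0
∂y/∂w = x = 4
∂L/∂w = ∂L/∂y · ∂y/∂w = 0 × 4 = 0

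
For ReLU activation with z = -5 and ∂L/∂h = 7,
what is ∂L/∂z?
∂L/∂z = 0

h = ReLU(-5) = 0
Since z < 0: ∂h/∂z = 0
∂L/∂z = ∂L/∂h · ∂h/∂z = 7 × 0 = 0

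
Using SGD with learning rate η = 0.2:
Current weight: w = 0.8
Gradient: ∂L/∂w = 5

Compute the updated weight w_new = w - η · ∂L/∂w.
w_new = -0.2

w_new = w - η·∂L/∂w = 0.8 - 0.2×(5) = 0.8 - (1) = -0.2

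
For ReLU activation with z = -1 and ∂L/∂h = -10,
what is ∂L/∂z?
∂L/∂z = 0

h = ReLU(-1) = 0
Since z < 0: ∂h/∂z = 0
∂L/∂z = ∂L/∂h · ∂h/∂z = -10 × 0 = 0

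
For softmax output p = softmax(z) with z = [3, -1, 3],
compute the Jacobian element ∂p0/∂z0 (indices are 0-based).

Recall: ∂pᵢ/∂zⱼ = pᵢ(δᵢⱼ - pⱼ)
∂p0/∂z0 = 0.25

p = softmax(z) = [0.4955, 0.009075, 0.4955]
p0 = 0.4955

∂p0/∂z0 = p0(1 - p0) = 0.4955 × (1 - 0.4955) = 0.25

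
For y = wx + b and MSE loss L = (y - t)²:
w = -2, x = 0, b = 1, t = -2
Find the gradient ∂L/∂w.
∂L/∂w = 0

y = wx + b = (-2)(0) + 1 = 1
∂L/∂y = 2(y - t) = 2(1 - -2) = 6
∂y/∂w = x = 0
∂L/∂w = ∂L/∂y · ∂y/∂w = 6 × 0 = 0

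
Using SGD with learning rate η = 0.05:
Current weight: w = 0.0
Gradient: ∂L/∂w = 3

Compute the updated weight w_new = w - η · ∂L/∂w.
w_new = -0.15

w_new = w - η·∂L/∂w = 0.0 - 0.05×(3) = 0.0 - (0.15) = -0.15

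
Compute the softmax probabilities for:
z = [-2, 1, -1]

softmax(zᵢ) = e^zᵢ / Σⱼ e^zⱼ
p = [0.042, 0.8438, 0.1142]

exp(z) = [0.1353, 2.718, 0.3679]
Sum = 3.221
p = [0.042, 0.8438, 0.1142]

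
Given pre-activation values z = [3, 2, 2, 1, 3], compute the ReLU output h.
h = [3, 2, 2, 1, 3]

ReLU applied element-wise: max(0,3)=3, max(0,2)=2, max(0,2)=2, max(0,1)=1, max(0,3)=3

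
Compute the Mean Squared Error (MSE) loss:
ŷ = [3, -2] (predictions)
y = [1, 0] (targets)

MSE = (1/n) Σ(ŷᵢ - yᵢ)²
MSE = 4

MSE = (1/2)((3-1)² + (-2-0)²) = (1/2)(4 + 4) = 4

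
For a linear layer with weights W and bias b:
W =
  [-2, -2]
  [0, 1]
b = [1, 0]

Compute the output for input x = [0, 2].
y = [-3, 2]

Wx = [-2×0 + -2×2, 0×0 + 1×2]
   = [-4, 2]
y = Wx + b = [-4 + 1, 2 + 0] = [-3, 2]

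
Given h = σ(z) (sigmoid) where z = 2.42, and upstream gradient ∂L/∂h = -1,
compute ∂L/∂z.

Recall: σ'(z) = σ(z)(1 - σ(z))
∂L/∂z = -0.07499

σ(2.42) = 0.9183
σ'(2.42) = σ(2.42)(1 - σ(2.42)) = 0.9183 × 0.08166 = 0.07499
∂L/∂z = ∂L/∂h · σ'(z) = -1 × 0.07499 = -0.07499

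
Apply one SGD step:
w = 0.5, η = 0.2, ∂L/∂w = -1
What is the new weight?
w_new = 0.7

w_new = w - η·∂L/∂w = 0.5 - 0.2×(-1) = 0.5 - (-0.2) = 0.7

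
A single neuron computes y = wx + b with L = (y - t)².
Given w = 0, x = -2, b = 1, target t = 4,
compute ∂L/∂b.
∂L/∂b = -6

y = wx + b = (0)(-2) + 1 = 1
∂L/∂y = 2(y - t) = 2(1 - 4) = -6
∂y/∂b = 1
∂L/∂b = ∂L/∂y · ∂y/∂b = -6 × 1 = -6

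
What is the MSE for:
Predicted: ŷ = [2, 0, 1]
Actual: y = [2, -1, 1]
MSE = 0.3333

MSE = (1/3)((2-2)² + (0--1)² + (1-1)²) = (1/3)(0 + 1 + 0) = 0.3333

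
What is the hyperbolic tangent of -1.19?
-0.8306

tanh(-1.19) = (e^(-1.19) - e^(1.19))/(e^(-1.19) + e^(1.19)) = -0.8306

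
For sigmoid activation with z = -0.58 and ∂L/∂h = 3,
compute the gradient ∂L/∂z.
∂L/∂z = 0.6903

σ(-0.58) = 0.3589
σ'(-0.58) = σ(-0.58)(1 - σ(-0.58)) = 0.3589 × 0.6411 = 0.2301
∂L/∂z = ∂L/∂h · σ'(z) = 3 × 0.2301 = 0.6903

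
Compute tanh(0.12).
0.1194

tanh(0.12) = (e^(0.12) - e^(-0.12))/(e^(0.12) + e^(-0.12)) = 0.1194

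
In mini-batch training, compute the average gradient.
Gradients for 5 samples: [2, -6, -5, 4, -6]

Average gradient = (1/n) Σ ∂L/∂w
Average gradient = -2.2

Average = (1/5)(2 + -6 + -5 + 4 + -6) = -11/5 = -2.2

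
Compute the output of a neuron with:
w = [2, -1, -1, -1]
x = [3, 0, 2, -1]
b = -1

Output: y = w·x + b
y = 4

y = (2)(3) + (-1)(0) + (-1)(2) + (-1)(-1) + -1 = 4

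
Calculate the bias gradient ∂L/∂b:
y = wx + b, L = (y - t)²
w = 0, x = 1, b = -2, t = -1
∂L/∂b = -2

y = wx + b = (0)(1) + -2 = -2
∂L/∂y = 2(y - t) = 2(-2 - -1) = -2
∂y/∂b = 1
∂L/∂b = ∂L/∂y · ∂y/∂b = -2 × 1 = -2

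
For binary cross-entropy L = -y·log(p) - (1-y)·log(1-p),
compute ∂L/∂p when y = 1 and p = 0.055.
∂L/∂p = -18.18

∂L/∂p = -y/p + (1-y)/(1-p) = -1/0.055 + 0 = -18.18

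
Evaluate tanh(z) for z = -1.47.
-0.8996

tanh(-1.47) = (e^(-1.47) - e^(1.47))/(e^(-1.47) + e^(1.47)) = -0.8996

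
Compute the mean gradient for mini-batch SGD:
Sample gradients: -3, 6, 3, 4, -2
Average gradient = 1.6

Average = (1/5)(-3 + 6 + 3 + 4 + -2) = 8/5 = 1.6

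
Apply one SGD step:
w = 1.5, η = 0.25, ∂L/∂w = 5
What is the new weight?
w_new = 0.25

w_new = w - η·∂L/∂w = 1.5 - 0.25×(5) = 1.5 - (1.25) = 0.25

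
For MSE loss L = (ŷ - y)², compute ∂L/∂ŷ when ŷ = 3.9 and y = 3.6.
∂L/∂ŷ = 0.6

∂L/∂ŷ = 2(ŷ - y) = 2(3.9 - 3.6) = 2(0.3) = 0.6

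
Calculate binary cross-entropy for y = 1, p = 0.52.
L = 0.6539

L = -1·log(0.52) - 0·log(0.48) = -log(0.52) = 0.6539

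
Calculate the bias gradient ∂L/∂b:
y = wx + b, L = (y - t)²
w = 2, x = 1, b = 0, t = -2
∂L/∂b = 8

y = wx + b = (2)(1) + 0 = 2
∂L/∂y = 2(y - t) = 2(2 - -2) = 8
∂y/∂b = 1
∂L/∂b = ∂L/∂y · ∂y/∂b = 8 × 1 = 8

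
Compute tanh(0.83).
0.6805

tanh(0.83) = (e^(0.83) - e^(-0.83))/(e^(0.83) + e^(-0.83)) = 0.6805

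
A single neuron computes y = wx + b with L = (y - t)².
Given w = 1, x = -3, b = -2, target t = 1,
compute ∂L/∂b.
∂L/∂b = -12

y = wx + b = (1)(-3) + -2 = -5
∂L/∂y = 2(y - t) = 2(-5 - 1) = -12
∂y/∂b = 1
∂L/∂b = ∂L/∂y · ∂y/∂b = -12 × 1 = -12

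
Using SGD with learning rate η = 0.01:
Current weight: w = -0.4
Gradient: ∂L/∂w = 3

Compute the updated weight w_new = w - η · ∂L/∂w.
w_new = -0.43

w_new = w - η·∂L/∂w = -0.4 - 0.01×(3) = -0.4 - (0.03) = -0.43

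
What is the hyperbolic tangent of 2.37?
0.9827

tanh(2.37) = (e^(2.37) - e^(-2.37))/(e^(2.37) + e^(-2.37)) = 0.9827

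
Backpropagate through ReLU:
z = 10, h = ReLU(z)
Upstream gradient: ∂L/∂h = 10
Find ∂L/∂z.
∂L/∂z = 10

h = ReLU(10) = 10
Since z > 0: ∂h/∂z = 1
∂L/∂z = ∂L/∂h · ∂h/∂z = 10 × 1 = 10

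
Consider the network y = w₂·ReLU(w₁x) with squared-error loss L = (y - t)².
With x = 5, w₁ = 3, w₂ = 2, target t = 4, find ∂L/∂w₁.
∂L/∂w₁ = 520

Forward pass:
z = w₁x = 3×5 = 15
h = ReLU(15) = 15
y = w₂h = 2×15 = 30

Backward pass:
∂L/∂y = 2(y - t) = 2(30 - 4) = 52
∂y/∂h = w₂ = 2
∂h/∂z = 1 (ReLU derivative)
∂z/∂w₁ = x = 5

∂L/∂w₁ = 52 × 2 × 1 × 5 = 520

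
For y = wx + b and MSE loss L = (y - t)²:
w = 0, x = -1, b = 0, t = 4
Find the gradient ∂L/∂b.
∂L/∂b = -8

y = wx + b = (0)(-1) + 0 = 0
∂L/∂y = 2(y - t) = 2(0 - 4) = -8
∂y/∂b = 1
∂L/∂b = ∂L/∂y · ∂y/∂b = -8 × 1 = -8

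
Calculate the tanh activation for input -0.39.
-0.3714

tanh(-0.39) = (e^(-0.39) - e^(0.39))/(e^(-0.39) + e^(0.39)) = -0.3714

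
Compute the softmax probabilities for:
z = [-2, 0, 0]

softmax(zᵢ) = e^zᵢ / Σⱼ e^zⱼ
p = [0.0634, 0.4683, 0.4683]

exp(z) = [0.1353, 1, 1]
Sum = 2.135
p = [0.0634, 0.4683, 0.4683]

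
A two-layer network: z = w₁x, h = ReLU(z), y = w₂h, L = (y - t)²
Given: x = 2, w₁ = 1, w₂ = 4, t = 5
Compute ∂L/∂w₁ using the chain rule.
∂L/∂w₁ = 48

Forward pass:
z = w₁x = 1×2 = 2
h = ReLU(2) = 2
y = w₂h = 4×2 = 8

Backward pass:
∂L/∂y = 2(y - t) = 2(8 - 5) = 6
∂y/∂h = w₂ = 4
∂h/∂z = 1 (ReLU derivative)
∂z/∂w₁ = x = 2

∂L/∂w₁ = 6 × 4 × 1 × 2 = 48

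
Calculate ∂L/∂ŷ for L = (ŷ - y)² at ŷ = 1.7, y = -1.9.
∂L/∂ŷ = 7.2

∂L/∂ŷ = 2(ŷ - y) = 2(1.7 - -1.9) = 2(3.6) = 7.2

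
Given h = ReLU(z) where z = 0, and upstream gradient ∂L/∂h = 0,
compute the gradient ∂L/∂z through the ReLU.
∂L/∂z = 0

h = ReLU(0) = 0
At z = 0: ∂h/∂z = 0 (by convention)
∂L/∂z = ∂L/∂h · ∂h/∂z = 0 × 0 = 0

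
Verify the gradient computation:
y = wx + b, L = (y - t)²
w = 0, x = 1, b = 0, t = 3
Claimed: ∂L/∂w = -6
Correct

y = (0)(1) + 0 = 0
∂L/∂y = 2(y - t) = 2(0 - 3) = -6
∂y/∂w = x = 1
∂L/∂w = -6 × 1 = -6

Claimed value: -6
Correct: The correct gradient is -6.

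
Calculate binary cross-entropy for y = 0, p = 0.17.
L = 0.1863

L = -0·log(0.17) - 1·log(0.83) = -log(0.83) = 0.1863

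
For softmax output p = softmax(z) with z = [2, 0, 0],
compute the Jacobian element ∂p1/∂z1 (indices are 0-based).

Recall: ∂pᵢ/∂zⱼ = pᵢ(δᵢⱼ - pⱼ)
∂p1/∂z1 = 0.09516

p = softmax(z) = [0.787, 0.1065, 0.1065]
p1 = 0.1065

∂p1/∂z1 = p1(1 - p1) = 0.1065 × (1 - 0.1065) = 0.09516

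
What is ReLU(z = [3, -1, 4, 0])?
h = [3, 0, 4, 0]

ReLU applied element-wise: max(0,3)=3, max(0,-1)=0, max(0,4)=4, max(0,0)=0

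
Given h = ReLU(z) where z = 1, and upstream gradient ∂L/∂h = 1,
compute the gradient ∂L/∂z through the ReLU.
∂L/∂z = 1

h = ReLU(1) = 1
Since z > 0: ∂h/∂z = 1
∂L/∂z = ∂L/∂h · ∂h/∂z = 1 × 1 = 1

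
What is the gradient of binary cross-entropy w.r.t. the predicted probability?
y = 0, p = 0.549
∂L/∂p = 2.217

∂L/∂p = -y/p + (1-y)/(1-p) = 0 + 1/0.451 = 2.217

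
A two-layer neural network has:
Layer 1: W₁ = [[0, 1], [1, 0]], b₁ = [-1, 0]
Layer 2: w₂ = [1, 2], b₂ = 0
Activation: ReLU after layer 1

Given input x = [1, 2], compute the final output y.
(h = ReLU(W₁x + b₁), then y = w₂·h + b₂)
y = 3

Layer 1 pre-activation: z₁ = [1, 1]
After ReLU: h = [1, 1]
Layer 2 output: y = 1×1 + 2×1 + 0 = 3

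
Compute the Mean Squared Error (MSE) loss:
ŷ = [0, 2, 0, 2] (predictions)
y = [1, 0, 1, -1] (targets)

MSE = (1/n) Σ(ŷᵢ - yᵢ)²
MSE = 3.75

MSE = (1/4)((0-1)² + (2-0)² + (0-1)² + (2--1)²) = (1/4)(1 + 4 + 1 + 9) = 3.75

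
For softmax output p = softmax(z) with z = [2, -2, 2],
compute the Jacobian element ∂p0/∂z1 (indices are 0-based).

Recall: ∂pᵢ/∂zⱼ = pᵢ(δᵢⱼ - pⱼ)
∂p0/∂z1 = -0.004496

p = softmax(z) = [0.4955, 0.009075, 0.4955]
p0 = 0.4955, p1 = 0.009075

∂p0/∂z1 = -p0 × p1 = -0.4955 × 0.009075 = -0.004496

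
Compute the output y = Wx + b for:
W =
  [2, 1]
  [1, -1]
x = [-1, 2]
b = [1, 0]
y = [1, -3]

Wx = [2×-1 + 1×2, 1×-1 + -1×2]
   = [0, -3]
y = Wx + b = [0 + 1, -3 + 0] = [1, -3]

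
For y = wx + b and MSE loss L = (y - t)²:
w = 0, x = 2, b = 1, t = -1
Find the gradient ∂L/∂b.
∂L/∂b = 4

y = wx + b = (0)(2) + 1 = 1
∂L/∂y = 2(y - t) = 2(1 - -1) = 4
∂y/∂b = 1
∂L/∂b = ∂L/∂y · ∂y/∂b = 4 × 1 = 4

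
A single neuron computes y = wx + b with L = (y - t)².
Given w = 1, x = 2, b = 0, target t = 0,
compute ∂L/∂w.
∂L/∂w = 8

y = wx + b = (1)(2) + 0 = 2
∂L/∂y = 2(y - t) = 2(2 - 0) = 4
∂y/∂w = x = 2
∂L/∂w = ∂L/∂y · ∂y/∂w = 4 × 2 = 8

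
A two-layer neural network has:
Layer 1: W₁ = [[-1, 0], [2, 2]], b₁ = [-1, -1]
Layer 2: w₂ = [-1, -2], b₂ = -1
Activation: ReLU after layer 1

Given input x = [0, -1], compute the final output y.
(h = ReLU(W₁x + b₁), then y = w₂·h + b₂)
y = -1

Layer 1 pre-activation: z₁ = [-1, -3]
After ReLU: h = [0, 0]
Layer 2 output: y = -1×0 + -2×0 + -1 = -1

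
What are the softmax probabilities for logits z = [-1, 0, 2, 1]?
p = [0.0321, 0.0871, 0.6439, 0.2369]

exp(z) = [0.3679, 1, 7.389, 2.718]
Sum = 11.48
p = [0.0321, 0.0871, 0.6439, 0.2369]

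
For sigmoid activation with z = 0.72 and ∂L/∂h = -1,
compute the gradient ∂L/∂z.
∂L/∂z = -0.2202

σ(0.72) = 0.6726
σ'(0.72) = σ(0.72)(1 - σ(0.72)) = 0.6726 × 0.3274 = 0.2202
∂L/∂z = ∂L/∂h · σ'(z) = -1 × 0.2202 = -0.2202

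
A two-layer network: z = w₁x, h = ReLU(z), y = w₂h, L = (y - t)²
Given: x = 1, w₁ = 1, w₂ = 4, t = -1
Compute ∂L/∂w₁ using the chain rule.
∂L/∂w₁ = 40

Forward pass:
z = w₁x = 1×1 = 1
h = ReLU(1) = 1
y = w₂h = 4×1 = 4

Backward pass:
∂L/∂y = 2(y - t) = 2(4 - -1) = 10
∂y/∂h = w₂ = 4
∂h/∂z = 1 (ReLU derivative)
∂z/∂w₁ = x = 1

∂L/∂w₁ = 10 × 4 × 1 × 1 = 40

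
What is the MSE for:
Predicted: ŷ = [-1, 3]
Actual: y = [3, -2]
MSE = 20.5

MSE = (1/2)((-1-3)² + (3--2)²) = (1/2)(16 + 25) = 20.5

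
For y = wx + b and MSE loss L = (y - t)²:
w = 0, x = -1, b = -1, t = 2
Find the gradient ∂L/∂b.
∂L/∂b = -6

y = wx + b = (0)(-1) + -1 = -1
∂L/∂y = 2(y - t) = 2(-1 - 2) = -6
∂y/∂b = 1
∂L/∂b = ∂L/∂y · ∂y/∂b = -6 × 1 = -6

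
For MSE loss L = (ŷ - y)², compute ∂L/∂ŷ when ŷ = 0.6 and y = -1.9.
∂L/∂ŷ = 5.0

∂L/∂ŷ = 2(ŷ - y) = 2(0.6 - -1.9) = 2(2.5) = 5.0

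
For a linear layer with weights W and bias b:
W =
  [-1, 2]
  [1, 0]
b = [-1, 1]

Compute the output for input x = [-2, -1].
y = [-1, -1]

Wx = [-1×-2 + 2×-1, 1×-2 + 0×-1]
   = [0, -2]
y = Wx + b = [0 + -1, -2 + 1] = [-1, -1]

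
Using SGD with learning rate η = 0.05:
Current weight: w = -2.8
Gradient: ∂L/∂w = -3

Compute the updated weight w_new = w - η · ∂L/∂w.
w_new = -2.65

w_new = w - η·∂L/∂w = -2.8 - 0.05×(-3) = -2.8 - (-0.15) = -2.65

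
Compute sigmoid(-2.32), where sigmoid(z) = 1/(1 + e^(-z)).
0.08948

sigmoid(-2.32) = 1/(1 + e^(2.32)) = 1/(1 + 10.18) = 0.08948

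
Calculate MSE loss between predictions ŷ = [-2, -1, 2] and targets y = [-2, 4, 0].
MSE = 9.667

MSE = (1/3)((-2--2)² + (-1-4)² + (2-0)²) = (1/3)(0 + 25 + 4) = 9.667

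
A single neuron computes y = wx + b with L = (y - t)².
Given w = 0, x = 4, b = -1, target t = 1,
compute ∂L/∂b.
∂L/∂b = -4

y = wx + b = (0)(4) + -1 = -1
∂L/∂y = 2(y - t) = 2(-1 - 1) = -4
∂y/∂b = 1
∂L/∂b = ∂L/∂y · ∂y/∂b = -4 × 1 = -4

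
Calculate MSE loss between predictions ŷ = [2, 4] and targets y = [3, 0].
MSE = 8.5

MSE = (1/2)((2-3)² + (4-0)²) = (1/2)(1 + 16) = 8.5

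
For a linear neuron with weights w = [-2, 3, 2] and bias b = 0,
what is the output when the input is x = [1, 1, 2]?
y = 5

y = (-2)(1) + (3)(1) + (2)(2) + 0 = 5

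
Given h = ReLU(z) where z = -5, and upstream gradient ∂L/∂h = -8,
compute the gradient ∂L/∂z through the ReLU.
∂L/∂z = 0

h = ReLU(-5) = 0
Since z < 0: ∂h/∂z = 0
∂L/∂z = ∂L/∂h · ∂h/∂z = -8 × 0 = 0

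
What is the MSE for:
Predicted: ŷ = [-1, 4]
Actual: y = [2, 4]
MSE = 4.5

MSE = (1/2)((-1-2)² + (4-4)²) = (1/2)(9 + 0) = 4.5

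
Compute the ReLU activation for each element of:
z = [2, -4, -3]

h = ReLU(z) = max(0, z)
h = [2, 0, 0]

ReLU applied element-wise: max(0,2)=2, max(0,-4)=0, max(0,-3)=0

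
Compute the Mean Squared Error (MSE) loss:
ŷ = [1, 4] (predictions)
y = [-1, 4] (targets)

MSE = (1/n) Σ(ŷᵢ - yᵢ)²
MSE = 2

MSE = (1/2)((1--1)² + (4-4)²) = (1/2)(4 + 0) = 2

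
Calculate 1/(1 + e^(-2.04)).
0.8849

sigmoid(2.04) = 1/(1 + e^(-2.04)) = 1/(1 + 0.13) = 0.8849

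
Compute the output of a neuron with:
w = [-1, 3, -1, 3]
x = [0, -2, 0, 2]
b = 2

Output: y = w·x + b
y = 2

y = (-1)(0) + (3)(-2) + (-1)(0) + (3)(2) + 2 = 2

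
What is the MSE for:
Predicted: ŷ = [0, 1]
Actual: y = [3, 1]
MSE = 4.5

MSE = (1/2)((0-3)² + (1-1)²) = (1/2)(9 + 0) = 4.5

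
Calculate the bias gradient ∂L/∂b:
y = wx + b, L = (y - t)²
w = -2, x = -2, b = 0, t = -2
∂L/∂b = 12

y = wx + b = (-2)(-2) + 0 = 4
∂L/∂y = 2(y - t) = 2(4 - -2) = 12
∂y/∂b = 1
∂L/∂b = ∂L/∂y · ∂y/∂b = 12 × 1 = 12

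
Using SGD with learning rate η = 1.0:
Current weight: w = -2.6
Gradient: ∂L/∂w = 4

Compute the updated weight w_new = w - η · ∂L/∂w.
w_new = -6.6

w_new = w - η·∂L/∂w = -2.6 - 1.0×(4) = -2.6 - (4) = -6.6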